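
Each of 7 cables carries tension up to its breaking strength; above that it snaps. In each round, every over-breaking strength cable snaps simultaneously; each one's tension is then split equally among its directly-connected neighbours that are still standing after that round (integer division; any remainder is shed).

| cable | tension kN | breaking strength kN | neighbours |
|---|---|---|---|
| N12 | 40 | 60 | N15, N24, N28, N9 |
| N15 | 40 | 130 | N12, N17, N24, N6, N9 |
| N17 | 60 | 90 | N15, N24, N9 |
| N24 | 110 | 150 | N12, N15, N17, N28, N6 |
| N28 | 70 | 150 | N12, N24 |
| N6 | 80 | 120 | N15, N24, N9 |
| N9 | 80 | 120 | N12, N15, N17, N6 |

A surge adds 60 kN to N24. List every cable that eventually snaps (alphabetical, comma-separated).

N12, N15, N17, N24, N6, N9

Round 1 — N24 at 170 > 150. N24 snaps.
  N24 sheds 170 kN to N12, N15, N17, N28, N6: 34 each.
    N12: 40+34 = 74 > 60
    N15: 40+34 = 74 ≤ 130
    N17: 60+34 = 94 > 90
    N28: 70+34 = 104 ≤ 150
    N6: 80+34 = 114 ≤ 120
Round 2 — N12, N17 snap.
  N12 sheds 74 kN to N15, N28, N9: 24 each (2 lost).
    N15: 74+24 = 98 ≤ 130
    N28: 104+24 = 128 ≤ 150
    N9: 80+24 = 104 ≤ 120
  N17 sheds 94 kN to N15, N9: 47 each.
    N15: 98+47 = 145 > 130
    N9: 104+47 = 151 > 120
Round 3 — N15, N9 snap.
  N15 sheds 145 kN to N6: 145 each.
    N6: 114+145 = 259 > 120
  N9 sheds 151 kN to N6: 151 each.
    N6: 259+151 = 410 > 120
Round 4 — N6 snaps.
  N6 sheds 410 kN: no online neighbours, lost.
No further breaks.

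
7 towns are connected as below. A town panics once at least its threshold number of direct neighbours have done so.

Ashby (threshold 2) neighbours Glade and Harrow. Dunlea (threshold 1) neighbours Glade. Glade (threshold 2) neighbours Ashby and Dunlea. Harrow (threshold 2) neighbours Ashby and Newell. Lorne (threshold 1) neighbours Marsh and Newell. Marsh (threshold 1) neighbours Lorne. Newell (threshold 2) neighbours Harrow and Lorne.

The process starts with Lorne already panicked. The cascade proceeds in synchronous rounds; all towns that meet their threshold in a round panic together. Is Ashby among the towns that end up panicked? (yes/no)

Round 1 — Lorne panics (initial).
Round 2 — checking thresholds:
  Marsh: 1 of 1 neighbours ≥ 1, panics.
  Newell: 1 of 2 neighbours < 2, below threshold.
Round 3 — no new panics; cascade stops.

no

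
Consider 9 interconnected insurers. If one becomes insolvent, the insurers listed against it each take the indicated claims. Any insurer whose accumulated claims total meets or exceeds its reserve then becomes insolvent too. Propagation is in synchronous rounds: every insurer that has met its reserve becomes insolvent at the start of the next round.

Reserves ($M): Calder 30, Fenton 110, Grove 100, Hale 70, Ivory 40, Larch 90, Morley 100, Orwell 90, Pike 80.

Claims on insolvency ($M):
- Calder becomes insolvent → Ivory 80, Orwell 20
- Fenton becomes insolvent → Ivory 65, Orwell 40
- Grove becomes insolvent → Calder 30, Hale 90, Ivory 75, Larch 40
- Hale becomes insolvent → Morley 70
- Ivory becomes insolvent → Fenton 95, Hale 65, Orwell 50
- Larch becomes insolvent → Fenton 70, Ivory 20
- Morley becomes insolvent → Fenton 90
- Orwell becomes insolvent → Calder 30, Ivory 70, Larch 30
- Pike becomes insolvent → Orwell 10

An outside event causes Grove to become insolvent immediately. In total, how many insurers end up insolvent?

Round 1 — Grove becomes insolvent (initial).
  Calder: +30 → 30 ≥ 30
  Hale: +90 → 90 ≥ 70
  Ivory: +75 → 75 ≥ 40
  Larch: +40 → 40 < 90
Round 2 — Calder, Hale, Ivory become insolvent.
  Fenton: +95 → 95 < 110
  Morley: +70 → 70 < 100
  Orwell: +20+50 → 70 < 90
No further insolvencies.

4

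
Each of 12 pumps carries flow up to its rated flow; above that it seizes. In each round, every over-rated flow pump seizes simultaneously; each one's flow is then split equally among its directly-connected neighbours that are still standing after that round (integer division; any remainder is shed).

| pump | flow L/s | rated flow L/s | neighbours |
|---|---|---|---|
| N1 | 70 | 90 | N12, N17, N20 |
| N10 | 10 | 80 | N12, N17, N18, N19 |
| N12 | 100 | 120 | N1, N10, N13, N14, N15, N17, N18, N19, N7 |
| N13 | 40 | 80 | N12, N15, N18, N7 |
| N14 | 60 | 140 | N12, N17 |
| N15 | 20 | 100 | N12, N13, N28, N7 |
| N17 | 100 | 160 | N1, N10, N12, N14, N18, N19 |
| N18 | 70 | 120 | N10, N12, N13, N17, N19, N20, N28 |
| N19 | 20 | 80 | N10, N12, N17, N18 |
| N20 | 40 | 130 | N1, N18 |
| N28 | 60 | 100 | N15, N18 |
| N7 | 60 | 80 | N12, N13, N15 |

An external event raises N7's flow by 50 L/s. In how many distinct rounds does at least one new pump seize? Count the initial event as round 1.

5

Round 1 — N7 at 110 > 80. N7 seizes.
  N7 sheds 110 L/s to N12, N13, N15: 36 each (2 lost).
    N12: 100+36 = 136 > 120
    N13: 40+36 = 76 ≤ 80
    N15: 20+36 = 56 ≤ 100
Round 2 — N12 seizes.
  N12 sheds 136 L/s to N1, N10, N13, N14, N15, N17, N18, N19: 17 each.
    N1: 70+17 = 87 ≤ 90
    N10: 10+17 = 27 ≤ 80
    N13: 76+17 = 93 > 80
    N14: 60+17 = 77 ≤ 140
    N15: 56+17 = 73 ≤ 100
    N17: 100+17 = 117 ≤ 160
    N18: 70+17 = 87 ≤ 120
    N19: 20+17 = 37 ≤ 80
Round 3 — N13 seizes.
  N13 sheds 93 L/s to N15, N18: 46 each (1 lost).
    N15: 73+46 = 119 > 100
    N18: 87+46 = 133 > 120
Round 4 — N15, N18 seize.
  N15 sheds 119 L/s to N28: 119 each.
    N28: 60+119 = 179 > 100
  N18 sheds 133 L/s to N10, N17, N19, N20, N28: 26 each (3 lost).
    N10: 27+26 = 53 ≤ 80
    N17: 117+26 = 143 ≤ 160
    N19: 37+26 = 63 ≤ 80
    N20: 40+26 = 66 ≤ 130
    N28: 179+26 = 205 > 100
Round 5 — N28 seizes.
  N28 sheds 205 L/s: no online neighbours, lost.
No further seizures.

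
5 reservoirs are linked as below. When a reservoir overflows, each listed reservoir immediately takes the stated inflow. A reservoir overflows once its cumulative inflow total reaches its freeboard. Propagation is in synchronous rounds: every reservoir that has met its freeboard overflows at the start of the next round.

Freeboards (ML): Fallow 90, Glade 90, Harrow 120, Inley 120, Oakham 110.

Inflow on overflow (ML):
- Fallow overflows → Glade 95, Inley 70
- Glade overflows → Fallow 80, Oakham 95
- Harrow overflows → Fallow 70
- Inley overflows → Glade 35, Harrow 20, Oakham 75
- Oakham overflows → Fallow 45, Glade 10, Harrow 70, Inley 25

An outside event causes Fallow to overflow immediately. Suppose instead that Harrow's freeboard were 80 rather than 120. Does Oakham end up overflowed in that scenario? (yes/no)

no

With Harrow's freeboard at 80:
Round 1 — Fallow overflows (initial).
  Glade: +95 → 95 ≥ 90
  Inley: +70 → 70 < 120
Round 2 — Glade overflows.
  Oakham: +95 → 95 < 110
No further overflows.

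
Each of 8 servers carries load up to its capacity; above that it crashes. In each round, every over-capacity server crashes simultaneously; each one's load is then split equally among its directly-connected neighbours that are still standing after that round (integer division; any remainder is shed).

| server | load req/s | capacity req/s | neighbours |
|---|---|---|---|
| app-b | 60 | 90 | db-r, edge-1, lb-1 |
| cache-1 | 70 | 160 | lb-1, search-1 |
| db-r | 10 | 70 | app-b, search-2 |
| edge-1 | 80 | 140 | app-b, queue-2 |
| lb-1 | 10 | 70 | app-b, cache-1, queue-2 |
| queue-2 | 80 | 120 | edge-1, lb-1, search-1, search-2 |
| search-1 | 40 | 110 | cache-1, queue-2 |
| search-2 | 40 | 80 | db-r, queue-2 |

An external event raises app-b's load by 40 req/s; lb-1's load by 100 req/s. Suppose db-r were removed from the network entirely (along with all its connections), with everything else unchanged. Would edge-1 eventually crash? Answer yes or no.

yes

With db-r removed:
Round 1 — app-b at 100 > 90; lb-1 at 110 > 70. app-b, lb-1 crash.
  app-b sheds 100 req/s to edge-1: 100 each.
    edge-1: 80+100 = 180 > 140
  lb-1 sheds 110 req/s to cache-1, queue-2: 55 each.
    cache-1: 70+55 = 125 ≤ 160
    queue-2: 80+55 = 135 > 120
Round 2 — edge-1, queue-2 crash.
  edge-1 sheds 180 req/s: no online neighbours, lost.
  queue-2 sheds 135 req/s to search-1, search-2: 67 each (1 lost).
    search-1: 40+67 = 107 ≤ 110
    search-2: 40+67 = 107 > 80
Round 3 — search-2 crashes.
  search-2 sheds 107 req/s: no online neighbours, lost.
No further crashes.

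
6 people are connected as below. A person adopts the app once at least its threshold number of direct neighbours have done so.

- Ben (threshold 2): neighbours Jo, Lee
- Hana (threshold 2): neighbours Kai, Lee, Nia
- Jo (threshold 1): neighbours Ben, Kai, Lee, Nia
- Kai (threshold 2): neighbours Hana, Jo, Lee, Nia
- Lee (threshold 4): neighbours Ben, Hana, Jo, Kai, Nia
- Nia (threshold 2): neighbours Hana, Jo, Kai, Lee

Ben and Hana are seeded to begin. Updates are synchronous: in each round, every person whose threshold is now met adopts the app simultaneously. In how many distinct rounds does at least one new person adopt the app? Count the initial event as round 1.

4

Round 1 — Ben, Hana adopt the app (initial).
Round 2 — checking thresholds:
  Jo: 1 of 4 neighbours ≥ 1, adopts the app.
  Kai: 1 of 4 neighbours < 2, holds.
  Lee: 2 of 5 neighbours < 4, holds.
  Nia: 1 of 4 neighbours < 2, holds.
Round 3 — checking thresholds:
  Kai: 2 of 4 neighbours ≥ 2, adopts the app.
  Lee: 3 of 5 neighbours < 4, holds.
  Nia: 2 of 4 neighbours ≥ 2, adopts the app.
Round 4 — checking thresholds:
  Lee: 5 of 5 neighbours ≥ 4, adopts the app.
Round 5 — no new adoptions; cascade stops.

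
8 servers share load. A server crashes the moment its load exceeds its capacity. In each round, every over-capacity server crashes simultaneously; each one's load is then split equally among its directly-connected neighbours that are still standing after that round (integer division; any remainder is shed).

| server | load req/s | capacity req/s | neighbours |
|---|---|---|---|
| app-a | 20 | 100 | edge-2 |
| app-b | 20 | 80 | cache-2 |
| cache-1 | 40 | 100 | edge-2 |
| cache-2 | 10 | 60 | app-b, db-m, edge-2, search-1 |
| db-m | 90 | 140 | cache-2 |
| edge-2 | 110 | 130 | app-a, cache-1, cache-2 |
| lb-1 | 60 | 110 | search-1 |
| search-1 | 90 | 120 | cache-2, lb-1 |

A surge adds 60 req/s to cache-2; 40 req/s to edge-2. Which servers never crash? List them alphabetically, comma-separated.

app-a, app-b, db-m, lb-1, search-1

Round 1 — cache-2 at 70 > 60; edge-2 at 150 > 130. cache-2, edge-2 crash.
  cache-2 sheds 70 req/s to app-b, db-m, search-1: 23 each (1 lost).
    app-b: 20+23 = 43 ≤ 80
    db-m: 90+23 = 113 ≤ 140
    search-1: 90+23 = 113 ≤ 120
  edge-2 sheds 150 req/s to app-a, cache-1: 75 each.
    app-a: 20+75 = 95 ≤ 100
    cache-1: 40+75 = 115 > 100
Round 2 — cache-1 crashes.
  cache-1 sheds 115 req/s: no online neighbours, lost.
No further crashes.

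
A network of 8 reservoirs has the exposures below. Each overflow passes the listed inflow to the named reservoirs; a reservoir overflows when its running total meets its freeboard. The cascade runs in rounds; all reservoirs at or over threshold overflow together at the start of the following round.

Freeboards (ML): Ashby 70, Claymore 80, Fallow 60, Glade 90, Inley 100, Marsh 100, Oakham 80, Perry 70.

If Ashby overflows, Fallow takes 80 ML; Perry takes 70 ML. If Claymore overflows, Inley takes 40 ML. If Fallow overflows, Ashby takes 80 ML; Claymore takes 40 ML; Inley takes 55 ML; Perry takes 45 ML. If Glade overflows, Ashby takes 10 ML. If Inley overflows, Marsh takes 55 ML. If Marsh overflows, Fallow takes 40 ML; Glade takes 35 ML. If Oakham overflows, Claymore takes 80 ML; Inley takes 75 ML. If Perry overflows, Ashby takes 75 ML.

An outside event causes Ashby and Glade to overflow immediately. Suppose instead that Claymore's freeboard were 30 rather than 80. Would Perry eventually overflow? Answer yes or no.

yes

With Claymore's freeboard at 30:
Round 1 — Ashby, Glade overflow (initial).
  Fallow: +80 → 80 ≥ 60
  Perry: +70 → 70 ≥ 70
Round 2 — Fallow, Perry overflow.
  Claymore: +40 → 40 ≥ 30
  Inley: +55 → 55 < 100
Round 3 — Claymore overflows.
  Inley: +40 → 95 < 100
No further overflows.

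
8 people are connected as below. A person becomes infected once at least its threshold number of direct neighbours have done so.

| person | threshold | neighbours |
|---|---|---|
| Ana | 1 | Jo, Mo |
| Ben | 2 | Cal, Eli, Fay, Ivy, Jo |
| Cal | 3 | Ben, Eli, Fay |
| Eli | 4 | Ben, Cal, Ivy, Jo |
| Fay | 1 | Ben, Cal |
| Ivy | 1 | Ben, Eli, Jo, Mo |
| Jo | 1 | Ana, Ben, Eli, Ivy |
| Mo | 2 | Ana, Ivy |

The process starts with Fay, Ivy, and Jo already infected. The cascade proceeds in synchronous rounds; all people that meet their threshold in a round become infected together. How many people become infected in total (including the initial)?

Round 1 — Fay, Ivy, Jo become infected (initial).
Round 2 — checking thresholds:
  Ana: 1 of 2 neighbours ≥ 1, becomes infected.
  Ben: 3 of 5 neighbours ≥ 2, becomes infected.
  Cal: 1 of 3 neighbours < 3, holds.
  Eli: 2 of 4 neighbours < 4, holds.
  Mo: 1 of 2 neighbours < 2, holds.
Round 3 — checking thresholds:
  Cal: 2 of 3 neighbours < 3, holds.
  Eli: 3 of 4 neighbours < 4, holds.
  Mo: 2 of 2 neighbours ≥ 2, becomes infected.
Round 4 — no new infections; cascade stops.

6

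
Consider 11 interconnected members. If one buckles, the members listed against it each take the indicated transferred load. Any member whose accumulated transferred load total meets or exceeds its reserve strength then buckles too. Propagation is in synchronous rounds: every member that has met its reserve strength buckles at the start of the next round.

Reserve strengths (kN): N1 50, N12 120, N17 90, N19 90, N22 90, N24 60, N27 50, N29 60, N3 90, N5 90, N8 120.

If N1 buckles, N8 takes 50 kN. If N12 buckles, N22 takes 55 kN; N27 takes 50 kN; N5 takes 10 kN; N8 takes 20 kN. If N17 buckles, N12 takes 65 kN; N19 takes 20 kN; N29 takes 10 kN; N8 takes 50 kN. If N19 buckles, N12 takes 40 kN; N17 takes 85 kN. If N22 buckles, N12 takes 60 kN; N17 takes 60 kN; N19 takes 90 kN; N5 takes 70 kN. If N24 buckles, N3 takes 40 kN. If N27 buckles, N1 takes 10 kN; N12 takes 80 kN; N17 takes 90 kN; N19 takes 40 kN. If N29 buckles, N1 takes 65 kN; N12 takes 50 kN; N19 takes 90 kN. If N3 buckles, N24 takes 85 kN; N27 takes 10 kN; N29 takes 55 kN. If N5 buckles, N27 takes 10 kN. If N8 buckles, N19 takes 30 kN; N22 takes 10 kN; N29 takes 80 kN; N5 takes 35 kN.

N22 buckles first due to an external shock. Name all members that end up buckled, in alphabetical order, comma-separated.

N12, N17, N19, N22, N27

Round 1 — N22 buckles (initial).
  N12: +60 → 60 < 120
  N17: +60 → 60 < 90
  N19: +90 → 90 ≥ 90
  N5: +70 → 70 < 90
Round 2 — N19 buckles.
  N12: +40 → 100 < 120
  N17: +85 → 145 ≥ 90
Round 3 — N17 buckles.
  N12: +65 → 165 ≥ 120
  N29: +10 → 10 < 60
  N8: +50 → 50 < 120
Round 4 — N12 buckles.
  N27: +50 → 50 ≥ 50
  N5: +10 → 80 < 90
  N8: +20 → 70 < 120
Round 5 — N27 buckles.
  N1: +10 → 10 < 50
No further bucklings.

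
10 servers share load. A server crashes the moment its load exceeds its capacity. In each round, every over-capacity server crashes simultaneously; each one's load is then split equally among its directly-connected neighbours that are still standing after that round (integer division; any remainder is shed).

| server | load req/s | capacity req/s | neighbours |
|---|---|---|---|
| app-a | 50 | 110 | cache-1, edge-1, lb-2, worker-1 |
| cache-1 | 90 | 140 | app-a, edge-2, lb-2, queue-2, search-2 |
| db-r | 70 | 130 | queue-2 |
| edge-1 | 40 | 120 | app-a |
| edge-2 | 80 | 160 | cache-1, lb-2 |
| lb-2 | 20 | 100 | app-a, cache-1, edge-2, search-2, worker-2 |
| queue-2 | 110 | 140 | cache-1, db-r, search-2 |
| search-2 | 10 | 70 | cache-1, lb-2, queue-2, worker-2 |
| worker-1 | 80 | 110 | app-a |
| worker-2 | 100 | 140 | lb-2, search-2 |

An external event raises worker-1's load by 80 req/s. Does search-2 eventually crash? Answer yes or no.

Round 1 — worker-1 at 160 > 110. worker-1 crashes.
  worker-1 sheds 160 req/s to app-a: 160 each.
    app-a: 50+160 = 210 > 110
Round 2 — app-a crashes.
  app-a sheds 210 req/s to cache-1, edge-1, lb-2: 70 each.
    cache-1: 90+70 = 160 > 140
    edge-1: 40+70 = 110 ≤ 120
    lb-2: 20+70 = 90 ≤ 100
Round 3 — cache-1 crashes.
  cache-1 sheds 160 req/s to edge-2, lb-2, queue-2, search-2: 40 each.
    edge-2: 80+40 = 120 ≤ 160
    lb-2: 90+40 = 130 > 100
    queue-2: 110+40 = 150 > 140
    search-2: 10+40 = 50 ≤ 70
Round 4 — lb-2, queue-2 crash.
  lb-2 sheds 130 req/s to edge-2, search-2, worker-2: 43 each (1 lost).
    edge-2: 120+43 = 163 > 160
    search-2: 50+43 = 93 > 70
    worker-2: 100+43 = 143 > 140
  queue-2 sheds 150 req/s to db-r, search-2: 75 each.
    db-r: 70+75 = 145 > 130
    search-2: 93+75 = 168 > 70
Round 5 — db-r, edge-2, search-2, worker-2 crash.
  db-r sheds 145 req/s: no online neighbours, lost.
  edge-2 sheds 163 req/s: no online neighbours, lost.
  search-2 sheds 168 req/s: no online neighbours, lost.
  worker-2 sheds 143 req/s: no online neighbours, lost.
No further crashes.

yes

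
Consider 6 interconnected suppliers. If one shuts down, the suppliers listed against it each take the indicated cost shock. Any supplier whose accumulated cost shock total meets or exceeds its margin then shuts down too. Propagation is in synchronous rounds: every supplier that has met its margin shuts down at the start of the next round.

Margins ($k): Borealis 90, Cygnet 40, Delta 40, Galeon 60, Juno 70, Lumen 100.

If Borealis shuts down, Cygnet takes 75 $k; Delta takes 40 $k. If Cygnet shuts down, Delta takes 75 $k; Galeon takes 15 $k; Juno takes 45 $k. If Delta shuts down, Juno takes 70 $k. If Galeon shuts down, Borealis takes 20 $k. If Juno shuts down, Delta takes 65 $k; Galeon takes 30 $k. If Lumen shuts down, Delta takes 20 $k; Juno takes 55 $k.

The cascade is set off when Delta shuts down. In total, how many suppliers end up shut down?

2

Round 1 — Delta shuts down (initial).
  Juno: +70 → 70 ≥ 70
Round 2 — Juno shuts down.
  Galeon: +30 → 30 < 60
No further shutdowns.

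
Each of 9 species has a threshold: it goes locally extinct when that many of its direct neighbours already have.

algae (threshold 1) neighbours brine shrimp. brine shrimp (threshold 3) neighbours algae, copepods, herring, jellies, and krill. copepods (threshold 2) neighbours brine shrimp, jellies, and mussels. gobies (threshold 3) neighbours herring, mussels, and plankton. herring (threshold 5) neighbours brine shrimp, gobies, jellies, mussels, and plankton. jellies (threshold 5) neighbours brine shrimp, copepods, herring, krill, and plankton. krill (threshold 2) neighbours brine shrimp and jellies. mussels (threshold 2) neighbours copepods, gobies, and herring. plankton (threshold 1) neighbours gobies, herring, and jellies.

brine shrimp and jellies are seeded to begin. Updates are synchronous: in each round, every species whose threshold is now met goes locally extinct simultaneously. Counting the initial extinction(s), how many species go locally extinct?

6

Round 1 — brine shrimp, jellies go locally extinct (initial).
Round 2 — checking thresholds:
  algae: 1 of 1 neighbours ≥ 1, goes locally extinct.
  copepods: 2 of 3 neighbours ≥ 2, goes locally extinct.
  herring: 2 of 5 neighbours < 5, holds.
  krill: 2 of 2 neighbours ≥ 2, goes locally extinct.
  plankton: 1 of 3 neighbours ≥ 1, goes locally extinct.
Round 3 — no new extinctions; cascade stops.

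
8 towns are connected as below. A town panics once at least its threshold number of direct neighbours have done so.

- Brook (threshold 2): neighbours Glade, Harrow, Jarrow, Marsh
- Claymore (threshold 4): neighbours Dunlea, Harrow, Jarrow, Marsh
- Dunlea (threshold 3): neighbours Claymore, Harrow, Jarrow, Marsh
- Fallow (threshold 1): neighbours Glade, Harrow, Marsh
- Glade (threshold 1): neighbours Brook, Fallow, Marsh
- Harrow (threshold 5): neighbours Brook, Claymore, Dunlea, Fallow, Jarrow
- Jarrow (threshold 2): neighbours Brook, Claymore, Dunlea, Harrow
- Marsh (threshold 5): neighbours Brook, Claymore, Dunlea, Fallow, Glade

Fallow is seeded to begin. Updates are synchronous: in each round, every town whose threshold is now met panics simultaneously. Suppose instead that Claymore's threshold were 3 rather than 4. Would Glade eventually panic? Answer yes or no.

yes

With Claymore's threshold at 3:
Round 1 — Fallow panics (initial).
Round 2 — checking thresholds:
  Glade: 1 of 3 neighbours ≥ 1, panics.
  Harrow: 1 of 5 neighbours < 5, holds.
  Marsh: 1 of 5 neighbours < 5, holds.
Round 3 — no new panics; cascade stops.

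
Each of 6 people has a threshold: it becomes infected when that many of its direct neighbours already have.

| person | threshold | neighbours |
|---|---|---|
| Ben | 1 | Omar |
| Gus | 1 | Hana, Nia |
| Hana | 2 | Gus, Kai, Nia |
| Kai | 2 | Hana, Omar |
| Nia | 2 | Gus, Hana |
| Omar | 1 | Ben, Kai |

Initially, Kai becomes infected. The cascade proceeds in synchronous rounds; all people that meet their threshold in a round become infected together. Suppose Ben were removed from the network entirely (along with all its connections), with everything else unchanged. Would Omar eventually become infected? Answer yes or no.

yes

With Ben removed:
Round 1 — Kai becomes infected (initial).
Round 2 — checking thresholds:
  Hana: 1 of 3 neighbours < 2, below threshold.
  Omar: 1 of 1 neighbours ≥ 1, becomes infected.
Round 3 — no new infections; cascade stops.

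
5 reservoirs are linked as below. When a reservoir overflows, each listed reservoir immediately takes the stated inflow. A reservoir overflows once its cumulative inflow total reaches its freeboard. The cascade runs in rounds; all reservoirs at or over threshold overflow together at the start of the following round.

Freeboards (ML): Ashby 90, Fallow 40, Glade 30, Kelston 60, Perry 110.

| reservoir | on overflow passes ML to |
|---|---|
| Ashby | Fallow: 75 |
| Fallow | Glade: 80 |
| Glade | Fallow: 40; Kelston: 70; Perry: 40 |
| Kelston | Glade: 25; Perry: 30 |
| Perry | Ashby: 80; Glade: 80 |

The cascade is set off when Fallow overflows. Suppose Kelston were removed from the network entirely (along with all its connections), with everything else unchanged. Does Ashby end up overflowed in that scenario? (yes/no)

With Kelston removed:
Round 1 — Fallow overflows (initial).
  Glade: +80 → 80 ≥ 30
Round 2 — Glade overflows.
  Perry: +40 → 40 < 110
No further overflows.

no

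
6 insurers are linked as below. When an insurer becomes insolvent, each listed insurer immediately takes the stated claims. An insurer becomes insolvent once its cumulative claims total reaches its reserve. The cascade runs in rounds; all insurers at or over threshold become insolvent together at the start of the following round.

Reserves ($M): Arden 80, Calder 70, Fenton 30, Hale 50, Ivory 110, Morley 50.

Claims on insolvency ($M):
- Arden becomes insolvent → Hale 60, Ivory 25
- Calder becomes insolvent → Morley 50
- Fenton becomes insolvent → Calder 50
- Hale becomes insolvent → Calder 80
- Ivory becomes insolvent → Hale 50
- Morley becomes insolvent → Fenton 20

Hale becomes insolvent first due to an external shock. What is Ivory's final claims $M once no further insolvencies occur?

0

Round 1 — Hale becomes insolvent (initial).
  Calder: +80 → 80 ≥ 70
Round 2 — Calder becomes insolvent.
  Morley: +50 → 50 ≥ 50
Round 3 — Morley becomes insolvent.
  Fenton: +20 → 20 < 30
No further insolvencies.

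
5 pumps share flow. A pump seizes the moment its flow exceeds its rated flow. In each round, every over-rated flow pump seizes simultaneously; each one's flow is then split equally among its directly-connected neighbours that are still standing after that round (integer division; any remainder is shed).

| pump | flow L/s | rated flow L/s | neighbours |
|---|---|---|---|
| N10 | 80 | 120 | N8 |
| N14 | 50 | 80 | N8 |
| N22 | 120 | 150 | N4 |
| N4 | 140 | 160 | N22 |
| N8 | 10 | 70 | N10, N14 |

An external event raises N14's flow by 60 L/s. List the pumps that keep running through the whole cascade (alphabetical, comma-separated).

Round 1 — N14 at 110 > 80. N14 seizes.
  N14 sheds 110 L/s to N8: 110 each.
    N8: 10+110 = 120 > 70
Round 2 — N8 seizes.
  N8 sheds 120 L/s to N10: 120 each.
    N10: 80+120 = 200 > 120
Round 3 — N10 seizes.
  N10 sheds 200 L/s: no online neighbours, lost.
No further seizures.

N22, N4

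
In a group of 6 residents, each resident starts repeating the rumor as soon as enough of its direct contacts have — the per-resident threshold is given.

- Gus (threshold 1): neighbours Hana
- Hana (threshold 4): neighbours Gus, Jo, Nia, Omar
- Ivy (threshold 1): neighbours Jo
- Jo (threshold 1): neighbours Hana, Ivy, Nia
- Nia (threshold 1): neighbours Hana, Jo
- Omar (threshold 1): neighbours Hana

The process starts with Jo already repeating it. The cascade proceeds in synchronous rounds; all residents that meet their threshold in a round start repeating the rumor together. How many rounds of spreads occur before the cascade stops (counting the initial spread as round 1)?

Round 1 — Jo starts repeating the rumor (initial).
Round 2 — checking thresholds:
  Hana: 1 of 4 neighbours < 4, not yet.
  Ivy: 1 of 1 neighbours ≥ 1, starts repeating the rumor.
  Nia: 1 of 2 neighbours ≥ 1, starts repeating the rumor.
Round 3 — no new spreads; cascade stops.

2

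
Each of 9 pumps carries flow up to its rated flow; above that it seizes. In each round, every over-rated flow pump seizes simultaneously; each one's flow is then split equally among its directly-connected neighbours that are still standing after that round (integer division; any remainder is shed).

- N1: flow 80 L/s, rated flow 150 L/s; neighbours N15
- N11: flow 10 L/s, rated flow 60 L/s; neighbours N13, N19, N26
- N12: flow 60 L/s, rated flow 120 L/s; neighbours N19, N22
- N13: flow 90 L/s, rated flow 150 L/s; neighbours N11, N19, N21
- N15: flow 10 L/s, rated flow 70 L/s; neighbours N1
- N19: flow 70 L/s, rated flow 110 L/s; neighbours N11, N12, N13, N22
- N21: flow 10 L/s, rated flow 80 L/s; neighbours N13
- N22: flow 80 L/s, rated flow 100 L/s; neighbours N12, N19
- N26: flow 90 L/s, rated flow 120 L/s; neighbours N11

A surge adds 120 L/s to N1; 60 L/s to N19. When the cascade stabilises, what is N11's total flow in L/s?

Round 1 — N1 at 200 > 150; N19 at 130 > 110. N1, N19 seize.
  N1 sheds 200 L/s to N15: 200 each.
    N15: 10+200 = 210 > 70
  N19 sheds 130 L/s to N11, N12, N13, N22: 32 each (2 lost).
    N11: 10+32 = 42 ≤ 60
    N12: 60+32 = 92 ≤ 120
    N13: 90+32 = 122 ≤ 150
    N22: 80+32 = 112 > 100
Round 2 — N15, N22 seize.
  N15 sheds 210 L/s: no online neighbours, lost.
  N22 sheds 112 L/s to N12: 112 each.
    N12: 92+112 = 204 > 120
Round 3 — N12 seizes.
  N12 sheds 204 L/s: no online neighbours, lost.
No further seizures.

42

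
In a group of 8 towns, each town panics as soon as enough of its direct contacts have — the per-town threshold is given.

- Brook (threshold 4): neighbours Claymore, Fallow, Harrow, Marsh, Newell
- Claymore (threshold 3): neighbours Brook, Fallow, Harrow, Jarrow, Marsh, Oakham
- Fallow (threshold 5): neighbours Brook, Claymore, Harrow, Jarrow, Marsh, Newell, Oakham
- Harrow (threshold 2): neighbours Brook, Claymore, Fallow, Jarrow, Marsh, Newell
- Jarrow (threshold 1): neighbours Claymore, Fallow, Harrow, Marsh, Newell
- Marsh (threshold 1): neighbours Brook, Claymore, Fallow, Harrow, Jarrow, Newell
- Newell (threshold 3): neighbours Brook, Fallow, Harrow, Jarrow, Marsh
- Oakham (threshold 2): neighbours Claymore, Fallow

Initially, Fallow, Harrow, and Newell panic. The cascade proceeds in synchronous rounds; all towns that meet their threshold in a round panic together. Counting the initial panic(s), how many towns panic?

8

Round 1 — Fallow, Harrow, Newell panic (initial).
Round 2 — checking thresholds:
  Brook: 3 of 5 neighbours < 4, holds.
  Claymore: 2 of 6 neighbours < 3, holds.
  Jarrow: 3 of 5 neighbours ≥ 1, panics.
  Marsh: 3 of 6 neighbours ≥ 1, panics.
  Oakham: 1 of 2 neighbours < 2, holds.
Round 3 — checking thresholds:
  Brook: 4 of 5 neighbours ≥ 4, panics.
  Claymore: 4 of 6 neighbours ≥ 3, panics.
  Oakham: 1 of 2 neighbours < 2, holds.
Round 4 — checking thresholds:
  Oakham: 2 of 2 neighbours ≥ 2, panics.
Round 5 — no new panics; cascade stops.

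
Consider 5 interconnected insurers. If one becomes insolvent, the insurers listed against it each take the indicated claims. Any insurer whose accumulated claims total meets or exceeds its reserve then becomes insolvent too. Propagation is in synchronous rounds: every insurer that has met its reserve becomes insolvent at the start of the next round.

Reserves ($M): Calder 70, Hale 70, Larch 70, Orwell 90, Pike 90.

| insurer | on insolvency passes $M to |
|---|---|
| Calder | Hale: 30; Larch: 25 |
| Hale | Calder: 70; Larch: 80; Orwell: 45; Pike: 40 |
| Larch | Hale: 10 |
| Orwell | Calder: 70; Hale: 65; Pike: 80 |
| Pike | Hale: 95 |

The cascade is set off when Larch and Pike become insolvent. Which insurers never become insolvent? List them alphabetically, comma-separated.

Round 1 — Larch, Pike become insolvent (initial).
  Hale: +10+95 → 105 ≥ 70
Round 2 — Hale becomes insolvent.
  Calder: +70 → 70 ≥ 70
  Orwell: +45 → 45 < 90
Round 3 — Calder becomes insolvent.
No further insolvencies.

Orwell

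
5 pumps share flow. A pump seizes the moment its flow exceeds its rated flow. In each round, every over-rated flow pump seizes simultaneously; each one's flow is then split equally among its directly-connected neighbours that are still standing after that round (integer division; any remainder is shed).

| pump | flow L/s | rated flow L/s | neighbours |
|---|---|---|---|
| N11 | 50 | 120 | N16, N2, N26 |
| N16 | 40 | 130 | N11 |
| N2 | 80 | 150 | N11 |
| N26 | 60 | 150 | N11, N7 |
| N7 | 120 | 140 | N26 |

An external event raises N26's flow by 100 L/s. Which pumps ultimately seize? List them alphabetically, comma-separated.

Round 1 — N26 at 160 > 150. N26 seizes.
  N26 sheds 160 L/s to N11, N7: 80 each.
    N11: 50+80 = 130 > 120
    N7: 120+80 = 200 > 140
Round 2 — N11, N7 seize.
  N11 sheds 130 L/s to N16, N2: 65 each.
    N16: 40+65 = 105 ≤ 130
    N2: 80+65 = 145 ≤ 150
  N7 sheds 200 L/s: no online neighbours, lost.
No further seizures.

N11, N26, N7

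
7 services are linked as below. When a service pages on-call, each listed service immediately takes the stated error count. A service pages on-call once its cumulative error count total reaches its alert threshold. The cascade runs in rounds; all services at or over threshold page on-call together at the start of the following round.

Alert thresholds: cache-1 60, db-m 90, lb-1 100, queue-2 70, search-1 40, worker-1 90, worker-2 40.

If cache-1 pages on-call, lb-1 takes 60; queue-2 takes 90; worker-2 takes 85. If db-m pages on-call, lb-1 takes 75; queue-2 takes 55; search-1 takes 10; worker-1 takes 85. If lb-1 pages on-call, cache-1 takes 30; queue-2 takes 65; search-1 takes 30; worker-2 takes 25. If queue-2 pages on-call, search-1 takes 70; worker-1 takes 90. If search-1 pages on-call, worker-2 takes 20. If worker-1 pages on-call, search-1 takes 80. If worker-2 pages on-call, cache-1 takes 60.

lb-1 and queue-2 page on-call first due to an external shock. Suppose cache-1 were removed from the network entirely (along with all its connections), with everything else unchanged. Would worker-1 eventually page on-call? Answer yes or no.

yes

With cache-1 removed:
Round 1 — lb-1, queue-2 page on-call (initial).
  search-1: +30+70 → 100 ≥ 40
  worker-1: +90 → 90 ≥ 90
  worker-2: +25 → 25 < 40
Round 2 — search-1, worker-1 page on-call.
  worker-2: +20 → 45 ≥ 40
Round 3 — worker-2 pages on-call.
No further pages.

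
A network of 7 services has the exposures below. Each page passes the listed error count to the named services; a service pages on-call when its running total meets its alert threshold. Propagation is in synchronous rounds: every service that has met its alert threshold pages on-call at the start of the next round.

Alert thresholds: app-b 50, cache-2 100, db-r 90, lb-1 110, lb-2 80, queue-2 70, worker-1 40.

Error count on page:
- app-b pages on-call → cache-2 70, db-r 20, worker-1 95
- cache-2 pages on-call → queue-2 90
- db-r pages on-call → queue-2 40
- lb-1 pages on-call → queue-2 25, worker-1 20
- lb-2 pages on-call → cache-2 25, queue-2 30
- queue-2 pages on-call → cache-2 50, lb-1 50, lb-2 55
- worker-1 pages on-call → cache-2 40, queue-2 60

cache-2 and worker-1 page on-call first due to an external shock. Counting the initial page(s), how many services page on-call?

Round 1 — cache-2, worker-1 page on-call (initial).
  queue-2: +90+60 → 150 ≥ 70
Round 2 — queue-2 pages on-call.
  lb-1: +50 → 50 < 110
  lb-2: +55 → 55 < 80
No further pages.

3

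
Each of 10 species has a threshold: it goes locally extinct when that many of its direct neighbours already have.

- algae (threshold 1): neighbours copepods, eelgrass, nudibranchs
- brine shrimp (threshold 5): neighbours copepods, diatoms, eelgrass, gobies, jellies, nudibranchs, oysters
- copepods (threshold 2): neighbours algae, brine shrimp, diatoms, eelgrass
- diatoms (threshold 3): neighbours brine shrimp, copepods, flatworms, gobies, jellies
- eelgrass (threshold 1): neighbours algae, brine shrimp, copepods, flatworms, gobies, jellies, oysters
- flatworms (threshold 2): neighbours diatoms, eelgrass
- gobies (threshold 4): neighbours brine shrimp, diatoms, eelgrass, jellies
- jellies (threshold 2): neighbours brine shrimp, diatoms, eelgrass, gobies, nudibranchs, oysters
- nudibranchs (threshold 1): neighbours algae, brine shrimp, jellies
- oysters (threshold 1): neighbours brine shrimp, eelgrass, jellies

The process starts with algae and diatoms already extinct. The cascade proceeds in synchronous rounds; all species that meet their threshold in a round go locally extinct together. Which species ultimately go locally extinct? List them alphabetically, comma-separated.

algae, brine shrimp, copepods, diatoms, eelgrass, flatworms, gobies, jellies, nudibranchs, oysters

Round 1 — algae, diatoms go locally extinct (initial).
Round 2 — checking thresholds:
  brine shrimp: 1 of 7 neighbours < 5, not yet.
  copepods: 2 of 4 neighbours ≥ 2, goes locally extinct.
  eelgrass: 1 of 7 neighbours ≥ 1, goes locally extinct.
  flatworms: 1 of 2 neighbours < 2, not yet.
  gobies: 1 of 4 neighbours < 4, not yet.
  jellies: 1 of 6 neighbours < 2, not yet.
  nudibranchs: 1 of 3 neighbours ≥ 1, goes locally extinct.
Round 3 — checking thresholds:
  brine shrimp: 4 of 7 neighbours < 5, not yet.
  flatworms: 2 of 2 neighbours ≥ 2, goes locally extinct.
  gobies: 2 of 4 neighbours < 4, not yet.
  jellies: 3 of 6 neighbours ≥ 2, goes locally extinct.
  oysters: 1 of 3 neighbours ≥ 1, goes locally extinct.
Round 4 — checking thresholds:
  brine shrimp: 6 of 7 neighbours ≥ 5, goes locally extinct.
  gobies: 3 of 4 neighbours < 4, not yet.
Round 5 — checking thresholds:
  gobies: 4 of 4 neighbours ≥ 4, goes locally extinct.
Round 6 — no new extinctions; cascade stops.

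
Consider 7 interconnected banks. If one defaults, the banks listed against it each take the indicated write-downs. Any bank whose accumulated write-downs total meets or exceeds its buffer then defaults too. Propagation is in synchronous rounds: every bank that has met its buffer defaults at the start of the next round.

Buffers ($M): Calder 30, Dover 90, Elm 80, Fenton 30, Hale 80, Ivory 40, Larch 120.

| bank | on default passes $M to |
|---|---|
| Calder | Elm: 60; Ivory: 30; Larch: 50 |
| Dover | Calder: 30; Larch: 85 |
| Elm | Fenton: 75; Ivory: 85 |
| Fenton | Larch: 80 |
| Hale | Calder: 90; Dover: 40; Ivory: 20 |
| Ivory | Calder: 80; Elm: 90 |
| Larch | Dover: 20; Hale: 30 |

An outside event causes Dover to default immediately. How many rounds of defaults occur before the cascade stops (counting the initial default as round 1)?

Round 1 — Dover defaults (initial).
  Calder: +30 → 30 ≥ 30
  Larch: +85 → 85 < 120
Round 2 — Calder defaults.
  Elm: +60 → 60 < 80
  Ivory: +30 → 30 < 40
  Larch: +50 → 135 ≥ 120
Round 3 — Larch defaults.
  Hale: +30 → 30 < 80
No further defaults.

3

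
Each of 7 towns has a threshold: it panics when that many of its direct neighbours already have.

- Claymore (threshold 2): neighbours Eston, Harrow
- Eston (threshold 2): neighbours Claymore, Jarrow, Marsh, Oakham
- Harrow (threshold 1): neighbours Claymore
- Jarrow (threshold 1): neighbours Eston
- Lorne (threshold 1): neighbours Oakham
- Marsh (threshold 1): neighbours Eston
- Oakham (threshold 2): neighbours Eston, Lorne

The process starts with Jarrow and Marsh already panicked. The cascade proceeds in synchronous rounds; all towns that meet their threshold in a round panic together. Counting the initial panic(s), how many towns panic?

Round 1 — Jarrow, Marsh panic (initial).
Round 2 — checking thresholds:
  Eston: 2 of 4 neighbours ≥ 2, panics.
Round 3 — no new panics; cascade stops.

3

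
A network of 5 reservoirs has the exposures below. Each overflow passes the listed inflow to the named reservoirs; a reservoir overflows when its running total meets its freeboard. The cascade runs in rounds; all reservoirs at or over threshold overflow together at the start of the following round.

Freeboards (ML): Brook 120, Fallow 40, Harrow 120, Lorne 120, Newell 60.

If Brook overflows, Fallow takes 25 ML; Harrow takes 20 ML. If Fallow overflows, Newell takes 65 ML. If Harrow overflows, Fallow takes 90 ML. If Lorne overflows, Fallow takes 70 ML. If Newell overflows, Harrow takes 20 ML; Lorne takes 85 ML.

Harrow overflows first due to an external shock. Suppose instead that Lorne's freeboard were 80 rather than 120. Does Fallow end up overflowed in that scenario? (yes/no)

yes

With Lorne's freeboard at 80:
Round 1 — Harrow overflows (initial).
  Fallow: +90 → 90 ≥ 40
Round 2 — Fallow overflows.
  Newell: +65 → 65 ≥ 60
Round 3 — Newell overflows.
  Lorne: +85 → 85 ≥ 80
Round 4 — Lorne overflows.
No further overflows.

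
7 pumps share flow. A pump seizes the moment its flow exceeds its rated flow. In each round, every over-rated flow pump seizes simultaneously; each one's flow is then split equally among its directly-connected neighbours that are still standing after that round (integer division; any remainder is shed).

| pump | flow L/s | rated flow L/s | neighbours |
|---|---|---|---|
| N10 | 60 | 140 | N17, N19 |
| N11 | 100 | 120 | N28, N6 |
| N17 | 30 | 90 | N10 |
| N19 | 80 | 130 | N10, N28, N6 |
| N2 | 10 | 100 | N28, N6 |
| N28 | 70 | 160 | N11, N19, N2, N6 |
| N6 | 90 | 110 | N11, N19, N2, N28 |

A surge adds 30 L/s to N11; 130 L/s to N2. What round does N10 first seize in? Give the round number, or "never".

Round 1 — N11 at 130 > 120; N2 at 140 > 100. N11, N2 seize.
  N11 sheds 130 L/s to N28, N6: 65 each.
    N28: 70+65 = 135 ≤ 160
    N6: 90+65 = 155 > 110
  N2 sheds 140 L/s to N28, N6: 70 each.
    N28: 135+70 = 205 > 160
    N6: 155+70 = 225 > 110
Round 2 — N28, N6 seize.
  N28 sheds 205 L/s to N19: 205 each.
    N19: 80+205 = 285 > 130
  N6 sheds 225 L/s to N19: 225 each.
    N19: 285+225 = 510 > 130
Round 3 — N19 seizes.
  N19 sheds 510 L/s to N10: 510 each.
    N10: 60+510 = 570 > 140
Round 4 — N10 seizes.
  N10 sheds 570 L/s to N17: 570 each.
    N17: 30+570 = 600 > 90
Round 5 — N17 seizes.
  N17 sheds 600 L/s: no online neighbours, lost.
No further seizures.

4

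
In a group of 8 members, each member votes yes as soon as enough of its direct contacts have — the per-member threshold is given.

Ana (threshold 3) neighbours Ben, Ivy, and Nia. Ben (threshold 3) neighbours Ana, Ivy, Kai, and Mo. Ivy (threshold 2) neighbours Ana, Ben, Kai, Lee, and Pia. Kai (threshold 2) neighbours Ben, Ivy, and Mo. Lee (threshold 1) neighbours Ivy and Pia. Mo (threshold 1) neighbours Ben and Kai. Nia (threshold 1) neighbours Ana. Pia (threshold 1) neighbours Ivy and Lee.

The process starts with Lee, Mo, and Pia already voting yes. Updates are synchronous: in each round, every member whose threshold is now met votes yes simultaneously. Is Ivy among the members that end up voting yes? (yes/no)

Round 1 — Lee, Mo, Pia vote yes (initial).
Round 2 — checking thresholds:
  Ben: 1 of 4 neighbours < 3, holds.
  Ivy: 2 of 5 neighbours ≥ 2, votes yes.
  Kai: 1 of 3 neighbours < 2, holds.
Round 3 — checking thresholds:
  Ana: 1 of 3 neighbours < 3, holds.
  Ben: 2 of 4 neighbours < 3, holds.
  Kai: 2 of 3 neighbours ≥ 2, votes yes.
Round 4 — checking thresholds:
  Ana: 1 of 3 neighbours < 3, holds.
  Ben: 3 of 4 neighbours ≥ 3, votes yes.
Round 5 — no new yes votes; cascade stops.

yes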